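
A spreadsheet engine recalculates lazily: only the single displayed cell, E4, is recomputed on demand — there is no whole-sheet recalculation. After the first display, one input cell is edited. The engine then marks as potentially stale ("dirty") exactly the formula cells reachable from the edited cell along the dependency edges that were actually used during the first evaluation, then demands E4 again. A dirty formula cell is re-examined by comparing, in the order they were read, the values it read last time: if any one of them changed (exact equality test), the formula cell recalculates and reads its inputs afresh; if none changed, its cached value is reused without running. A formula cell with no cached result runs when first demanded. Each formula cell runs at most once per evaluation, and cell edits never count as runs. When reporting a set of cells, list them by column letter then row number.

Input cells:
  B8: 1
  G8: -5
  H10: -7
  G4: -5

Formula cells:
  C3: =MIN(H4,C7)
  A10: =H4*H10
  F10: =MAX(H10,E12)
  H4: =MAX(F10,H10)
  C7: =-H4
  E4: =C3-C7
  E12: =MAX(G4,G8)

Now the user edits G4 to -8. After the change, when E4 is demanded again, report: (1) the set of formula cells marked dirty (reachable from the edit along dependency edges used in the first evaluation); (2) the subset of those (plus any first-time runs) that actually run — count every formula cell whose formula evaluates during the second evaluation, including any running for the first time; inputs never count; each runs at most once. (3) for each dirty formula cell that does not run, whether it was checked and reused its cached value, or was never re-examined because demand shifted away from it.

Marked dirty: C3, C7, E4, E12, F10, H4.
Formula cells that run: E12 — 1 in total.
Checked but reused from cache: C3, C7, E4, F10, H4.
Key observation: the change is absorbed at E12 — it re-runs but produces the same value, and the output's value is unchanged.

First evaluation (everything demanded from the output):
  E12 = MAX(-5, -5) = -5
  F10 = MAX(-7, -5) = -5
  H4 = MAX(-5, -7) = -5
  C7 = -(-5) = 5
  C3 = MIN(-5, 5) = -5
  E4 = -5 - 5 = -10

Propagation after the edit:
  E12: runs — G4 -5->-8; result -5 (same value as before).
  F10: checked — values it read are unchanged (H10 unchanged, E12 unchanged); reused cached -5 without running.
  H4: checked — values it read are unchanged (F10 unchanged, H10 unchanged); reused cached -5 without running.
  C7: checked — values it read are unchanged (H4 unchanged); reused cached 5 without running.
  C3: checked — values it read are unchanged (H4 unchanged, C7 unchanged); reused cached -5 without running.
  E4: checked — values it read are unchanged (C3 unchanged, C7 unchanged); reused cached -10 without running.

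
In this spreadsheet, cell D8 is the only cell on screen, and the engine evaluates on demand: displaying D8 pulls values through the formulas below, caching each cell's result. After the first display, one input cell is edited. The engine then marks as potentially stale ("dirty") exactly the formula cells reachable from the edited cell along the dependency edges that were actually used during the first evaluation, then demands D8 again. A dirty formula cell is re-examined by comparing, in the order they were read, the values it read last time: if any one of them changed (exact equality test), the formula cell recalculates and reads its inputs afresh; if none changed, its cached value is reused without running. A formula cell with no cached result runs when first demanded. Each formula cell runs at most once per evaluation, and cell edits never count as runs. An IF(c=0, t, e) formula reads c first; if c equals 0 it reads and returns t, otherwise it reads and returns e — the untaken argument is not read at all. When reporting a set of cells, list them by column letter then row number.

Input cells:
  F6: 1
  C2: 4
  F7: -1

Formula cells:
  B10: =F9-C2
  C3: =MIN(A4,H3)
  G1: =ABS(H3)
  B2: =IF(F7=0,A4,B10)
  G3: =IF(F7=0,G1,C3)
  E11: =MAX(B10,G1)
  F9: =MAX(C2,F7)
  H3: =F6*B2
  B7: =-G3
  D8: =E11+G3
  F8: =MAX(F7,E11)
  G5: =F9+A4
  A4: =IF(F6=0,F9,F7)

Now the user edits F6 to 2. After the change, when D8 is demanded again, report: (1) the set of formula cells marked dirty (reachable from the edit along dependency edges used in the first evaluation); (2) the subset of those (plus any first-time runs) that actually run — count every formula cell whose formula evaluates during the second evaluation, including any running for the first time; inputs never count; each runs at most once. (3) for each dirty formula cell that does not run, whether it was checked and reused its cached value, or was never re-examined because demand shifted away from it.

Dirty set: A4, C3, D8, E11, G1, G3, H3.
Run set: A4, H3 (2 run).
Re-examined without running (cache reused): C3, D8, E11, G1, G3.
The important point: at C3 every value read last time is unchanged, so the dirty flag clears without a run.

Initial pass — values computed on the first demand:
  F9 = MAX(4, -1) = 4
  A4 = IF(F6=0: F6=1 -> else branch F7) = -1
  B10 = 4 - 4 = 0
  B2 = IF(F7=0: F7=-1 -> else branch B10) = 0
  H3 = 1 * 0 = 0
  C3 = MIN(-1, 0) = -1
  G1 = ABS(0) = 0
  E11 = MAX(0, 0) = 0
  G3 = IF(F7=0: F7=-1 -> else branch C3) = -1
  D8 = 0 + -1 = -1

Second demand — change propagation:
  A4: re-runs because F6 1->2; new result -1 (unchanged).
  H3: re-runs because F6 1->2; new result 0 (unchanged).
  C3: re-examined; everything it read last time is the same (A4 unchanged, H3 unchanged) — cache -1 kept, no run.
  G1: re-examined; everything it read last time is the same (H3 unchanged) — cache 0 kept, no run.
  E11: re-examined; everything it read last time is the same (B10 unchanged, G1 unchanged) — cache 0 kept, no run.
  G3: re-examined; everything it read last time is the same (F7 unchanged, C3 unchanged) — cache -1 kept, no run.
  D8: re-examined; everything it read last time is the same (E11 unchanged, G3 unchanged) — cache -1 kept, no run.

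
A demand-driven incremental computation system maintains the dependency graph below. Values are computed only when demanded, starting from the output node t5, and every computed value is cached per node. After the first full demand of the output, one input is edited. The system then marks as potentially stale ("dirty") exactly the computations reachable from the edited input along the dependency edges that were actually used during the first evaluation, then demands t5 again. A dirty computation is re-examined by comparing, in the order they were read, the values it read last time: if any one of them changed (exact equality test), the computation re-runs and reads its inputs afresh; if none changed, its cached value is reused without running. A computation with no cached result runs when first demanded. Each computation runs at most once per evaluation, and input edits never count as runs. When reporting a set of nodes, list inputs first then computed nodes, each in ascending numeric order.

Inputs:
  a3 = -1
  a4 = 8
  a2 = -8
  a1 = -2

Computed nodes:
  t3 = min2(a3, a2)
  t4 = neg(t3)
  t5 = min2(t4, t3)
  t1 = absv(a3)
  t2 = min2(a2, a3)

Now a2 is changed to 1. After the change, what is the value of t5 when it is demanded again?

First evaluation (everything demanded from the output):
  t3 = min2(-1, -8) = -8
  t4 = neg(-8) = 8
  t5 = min2(8, -8) = -8

Propagation after the edit:
  t3: runs — a2 -8->1; result -1.
  t4: runs — t3 -8->-1; result 1.
  t5: runs — t4 8->1; t3 -8->-1; result -1.

New value of t5: -1.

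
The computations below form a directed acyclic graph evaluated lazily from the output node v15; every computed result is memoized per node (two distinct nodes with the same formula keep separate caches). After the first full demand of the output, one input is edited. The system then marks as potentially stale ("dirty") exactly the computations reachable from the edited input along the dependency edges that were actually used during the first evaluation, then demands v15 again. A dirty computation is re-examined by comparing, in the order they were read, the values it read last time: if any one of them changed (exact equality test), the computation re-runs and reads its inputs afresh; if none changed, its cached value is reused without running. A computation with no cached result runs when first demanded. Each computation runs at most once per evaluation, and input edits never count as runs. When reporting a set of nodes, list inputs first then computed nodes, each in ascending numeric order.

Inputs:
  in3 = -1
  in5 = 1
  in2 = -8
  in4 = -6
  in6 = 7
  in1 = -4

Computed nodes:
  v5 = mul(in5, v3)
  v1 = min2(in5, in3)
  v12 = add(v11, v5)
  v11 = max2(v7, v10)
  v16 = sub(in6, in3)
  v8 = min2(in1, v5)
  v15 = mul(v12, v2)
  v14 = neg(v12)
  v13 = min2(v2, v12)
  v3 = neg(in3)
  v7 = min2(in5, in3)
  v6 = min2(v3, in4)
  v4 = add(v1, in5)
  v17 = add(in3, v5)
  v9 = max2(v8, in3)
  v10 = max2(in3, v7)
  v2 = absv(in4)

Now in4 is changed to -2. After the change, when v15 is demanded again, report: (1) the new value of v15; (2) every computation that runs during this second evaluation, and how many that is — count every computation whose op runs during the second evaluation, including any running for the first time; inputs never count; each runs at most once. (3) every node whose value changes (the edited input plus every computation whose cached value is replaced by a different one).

Demanding v15 again yields 0.
2 computations run: v2, v15.
The nodes whose values change: in4, v2.

First demand of the output computes:
  v2 = absv(-6) = 6
  v3 = neg(-1) = 1
  v5 = mul(1, 1) = 1
  v7 = min2(1, -1) = -1
  v10 = max2(-1, -1) = -1
  v11 = max2(-1, -1) = -1
  v12 = add(-1, 1) = 0
  v15 = mul(0, 6) = 0

After the edit, cleaning proceeds:
  v2: a read changed (in4 -6->-2) — executes, giving 2.
  v15: a read changed (v2 6->2) — executes, giving 0 — identical to its old value.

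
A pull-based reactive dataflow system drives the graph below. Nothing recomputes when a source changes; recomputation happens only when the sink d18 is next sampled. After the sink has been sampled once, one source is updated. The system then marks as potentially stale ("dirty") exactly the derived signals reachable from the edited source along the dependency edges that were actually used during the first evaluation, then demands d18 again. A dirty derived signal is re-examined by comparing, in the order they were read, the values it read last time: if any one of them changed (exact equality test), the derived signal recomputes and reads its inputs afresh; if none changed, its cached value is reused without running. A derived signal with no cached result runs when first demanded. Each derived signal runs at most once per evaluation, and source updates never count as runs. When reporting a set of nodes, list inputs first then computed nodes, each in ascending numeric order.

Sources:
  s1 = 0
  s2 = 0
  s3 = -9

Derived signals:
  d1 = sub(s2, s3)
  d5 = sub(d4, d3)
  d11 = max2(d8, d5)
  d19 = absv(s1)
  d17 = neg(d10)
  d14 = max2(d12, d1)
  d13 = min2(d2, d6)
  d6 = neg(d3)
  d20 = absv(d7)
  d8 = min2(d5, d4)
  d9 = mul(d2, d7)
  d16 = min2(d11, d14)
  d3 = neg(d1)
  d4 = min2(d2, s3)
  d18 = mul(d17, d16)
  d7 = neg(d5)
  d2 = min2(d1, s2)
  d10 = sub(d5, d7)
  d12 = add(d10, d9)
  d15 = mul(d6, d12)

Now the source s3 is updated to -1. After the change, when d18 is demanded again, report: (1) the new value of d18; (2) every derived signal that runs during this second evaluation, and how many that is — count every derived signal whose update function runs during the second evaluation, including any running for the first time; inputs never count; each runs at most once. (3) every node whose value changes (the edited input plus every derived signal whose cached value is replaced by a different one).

First evaluation (everything demanded from the output):
  d1 = sub(0, -9) = 9
  d2 = min2(9, 0) = 0
  d3 = neg(9) = -9
  d4 = min2(0, -9) = -9
  d5 = sub(-9, -9) = 0
  d7 = neg(0) = 0
  d8 = min2(0, -9) = -9
  d9 = mul(0, 0) = 0
  d10 = sub(0, 0) = 0
  d11 = max2(-9, 0) = 0
  d12 = add(0, 0) = 0
  d14 = max2(0, 9) = 9
  d16 = min2(0, 9) = 0
  d17 = neg(0) = 0
  d18 = mul(0, 0) = 0

Propagation after the edit:
  d1: runs — s3 -9->-1; result 1.
  d2: runs — d1 9->1; result 0 (same value as before).
  d3: runs — d1 9->1; result -1.
  d4: runs — s3 -9->-1; result -1.
  d5: runs — d4 -9->-1; d3 -9->-1; result 0 (same value as before).
  d7: checked — values it read are unchanged (d5 unchanged); reused cached 0 without running.
  d8: runs — d4 -9->-1; result -1.
  d9: checked — values it read are unchanged (d2 unchanged, d7 unchanged); reused cached 0 without running.
  d10: checked — values it read are unchanged (d5 unchanged, d7 unchanged); reused cached 0 without running.
  d11: runs — d8 -9->-1; result 0 (same value as before).
  d12: checked — values it read are unchanged (d10 unchanged, d9 unchanged); reused cached 0 without running.
  d14: runs — d1 9->1; result 1.
  d16: runs — d14 9->1; result 0 (same value as before).
  d17: checked — values it read are unchanged (d10 unchanged); reused cached 0 without running.
  d18: checked — values it read are unchanged (d17 unchanged, d16 unchanged); reused cached 0 without running.

Key observation: the cutoff stops propagation at d7 — its inputs' values are unchanged, so it reuses its cache.

New value of d18: 0.
Derived signals that run: d1, d2, d3, d4, d5, d8, d11, d14, d16 — 9 in total.
Values that change: s3, d1, d3, d4, d8, d14.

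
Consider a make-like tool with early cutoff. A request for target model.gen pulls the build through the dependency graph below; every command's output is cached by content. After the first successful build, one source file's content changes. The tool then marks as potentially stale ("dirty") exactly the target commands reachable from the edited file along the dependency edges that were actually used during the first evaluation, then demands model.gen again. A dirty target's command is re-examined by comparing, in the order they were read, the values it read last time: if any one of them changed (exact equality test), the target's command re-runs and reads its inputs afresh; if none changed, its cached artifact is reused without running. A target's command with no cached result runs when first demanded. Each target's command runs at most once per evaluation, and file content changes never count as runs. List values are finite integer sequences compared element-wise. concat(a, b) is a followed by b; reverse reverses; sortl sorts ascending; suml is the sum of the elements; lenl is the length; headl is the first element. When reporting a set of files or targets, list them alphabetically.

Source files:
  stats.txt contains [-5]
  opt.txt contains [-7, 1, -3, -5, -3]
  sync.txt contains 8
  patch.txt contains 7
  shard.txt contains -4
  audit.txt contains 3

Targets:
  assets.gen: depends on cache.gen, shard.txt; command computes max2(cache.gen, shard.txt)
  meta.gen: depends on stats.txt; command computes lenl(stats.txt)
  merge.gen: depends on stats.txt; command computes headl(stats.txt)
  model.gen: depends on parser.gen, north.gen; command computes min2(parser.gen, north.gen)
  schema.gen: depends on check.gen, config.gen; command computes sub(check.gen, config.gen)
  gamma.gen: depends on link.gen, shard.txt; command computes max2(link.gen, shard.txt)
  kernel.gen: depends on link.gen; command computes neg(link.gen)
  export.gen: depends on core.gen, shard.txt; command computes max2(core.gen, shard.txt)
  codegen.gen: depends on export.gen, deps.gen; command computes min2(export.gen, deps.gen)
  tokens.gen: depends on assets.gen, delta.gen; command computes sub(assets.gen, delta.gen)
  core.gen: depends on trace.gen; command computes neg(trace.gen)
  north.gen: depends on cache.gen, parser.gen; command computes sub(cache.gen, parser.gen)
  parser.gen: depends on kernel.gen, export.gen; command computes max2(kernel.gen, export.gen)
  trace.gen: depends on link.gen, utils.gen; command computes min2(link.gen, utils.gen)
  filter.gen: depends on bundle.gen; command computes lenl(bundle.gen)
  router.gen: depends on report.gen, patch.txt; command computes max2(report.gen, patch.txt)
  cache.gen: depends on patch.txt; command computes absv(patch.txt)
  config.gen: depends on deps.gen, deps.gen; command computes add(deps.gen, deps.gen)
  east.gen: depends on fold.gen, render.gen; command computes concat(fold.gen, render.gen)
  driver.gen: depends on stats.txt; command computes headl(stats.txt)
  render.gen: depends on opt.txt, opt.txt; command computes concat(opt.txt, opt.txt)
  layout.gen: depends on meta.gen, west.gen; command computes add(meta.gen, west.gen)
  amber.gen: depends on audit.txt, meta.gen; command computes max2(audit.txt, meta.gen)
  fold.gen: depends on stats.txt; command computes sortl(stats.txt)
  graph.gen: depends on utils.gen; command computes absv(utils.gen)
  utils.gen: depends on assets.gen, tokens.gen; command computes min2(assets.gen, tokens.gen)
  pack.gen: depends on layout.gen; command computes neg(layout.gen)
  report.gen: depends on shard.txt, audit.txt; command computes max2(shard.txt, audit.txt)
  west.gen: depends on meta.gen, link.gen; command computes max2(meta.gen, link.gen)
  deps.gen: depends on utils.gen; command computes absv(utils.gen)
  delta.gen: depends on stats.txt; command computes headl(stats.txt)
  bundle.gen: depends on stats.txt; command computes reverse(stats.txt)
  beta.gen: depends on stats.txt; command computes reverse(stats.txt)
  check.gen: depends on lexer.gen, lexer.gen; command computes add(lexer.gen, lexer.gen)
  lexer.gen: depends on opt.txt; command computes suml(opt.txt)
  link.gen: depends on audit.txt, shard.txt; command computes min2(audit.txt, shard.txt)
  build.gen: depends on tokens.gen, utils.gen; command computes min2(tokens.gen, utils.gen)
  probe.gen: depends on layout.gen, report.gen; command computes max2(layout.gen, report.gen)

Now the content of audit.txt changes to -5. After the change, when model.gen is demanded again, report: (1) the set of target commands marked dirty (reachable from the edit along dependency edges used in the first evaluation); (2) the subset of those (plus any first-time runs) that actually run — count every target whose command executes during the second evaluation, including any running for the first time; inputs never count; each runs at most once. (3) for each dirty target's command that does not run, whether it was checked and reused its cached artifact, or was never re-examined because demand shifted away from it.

The edit dirties: core.gen, export.gen, kernel.gen, link.gen, model.gen, north.gen, parser.gen, trace.gen.
8 target commands run: core.gen, export.gen, kernel.gen, link.gen, model.gen, north.gen, parser.gen, trace.gen.
No dirty target's command escaped a run.

First demand of the output computes:
  cache.gen = absv(7) = 7
  assets.gen = max2(7, -4) = 7
  delta.gen = headl([-5]) = -5
  link.gen = min2(3, -4) = -4
  kernel.gen = neg(-4) = 4
  tokens.gen = sub(7, -5) = 12
  utils.gen = min2(7, 12) = 7
  trace.gen = min2(-4, 7) = -4
  core.gen = neg(-4) = 4
  export.gen = max2(4, -4) = 4
  parser.gen = max2(4, 4) = 4
  north.gen = sub(7, 4) = 3
  model.gen = min2(4, 3) = 3

After the edit, cleaning proceeds:
  link.gen: a read changed (audit.txt 3->-5) — executes, giving -5.
  kernel.gen: a read changed (link.gen -4->-5) — executes, giving 5.
  trace.gen: a read changed (link.gen -4->-5) — executes, giving -5.
  core.gen: a read changed (trace.gen -4->-5) — executes, giving 5.
  export.gen: a read changed (core.gen 4->5) — executes, giving 5.
  parser.gen: a read changed (kernel.gen 4->5; export.gen 4->5) — executes, giving 5.
  north.gen: a read changed (parser.gen 4->5) — executes, giving 2.
  model.gen: a read changed (parser.gen 4->5; north.gen 3->2) — executes, giving 2.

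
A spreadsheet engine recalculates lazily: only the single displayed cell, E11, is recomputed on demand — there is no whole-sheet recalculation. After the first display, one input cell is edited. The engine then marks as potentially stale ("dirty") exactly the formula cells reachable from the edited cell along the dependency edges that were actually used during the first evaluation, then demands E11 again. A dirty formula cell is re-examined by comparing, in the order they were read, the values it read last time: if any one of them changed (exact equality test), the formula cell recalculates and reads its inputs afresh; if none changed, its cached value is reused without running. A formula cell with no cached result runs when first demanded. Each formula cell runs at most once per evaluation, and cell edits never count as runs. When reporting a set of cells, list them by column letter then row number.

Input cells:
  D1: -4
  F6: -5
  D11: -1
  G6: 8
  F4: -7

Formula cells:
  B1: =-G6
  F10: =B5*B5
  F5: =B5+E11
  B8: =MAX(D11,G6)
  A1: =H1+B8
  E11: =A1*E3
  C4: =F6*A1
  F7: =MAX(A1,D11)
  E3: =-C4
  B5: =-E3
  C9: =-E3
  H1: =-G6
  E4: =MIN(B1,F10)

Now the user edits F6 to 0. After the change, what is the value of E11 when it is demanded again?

First evaluation (everything demanded from the output):
  B8 = MAX(-1, 8) = 8
  H1 = -(8) = -8
  A1 = -8 + 8 = 0
  C4 = -5 * 0 = 0
  E3 = -(0) = 0
  E11 = 0 * 0 = 0

Propagation after the edit:
  C4: runs — F6 -5->0; result 0 (same value as before).
  E3: checked — values it read are unchanged (C4 unchanged); reused cached 0 without running.
  E11: checked — values it read are unchanged (A1 unchanged, E3 unchanged); reused cached 0 without running.

Key observation: the change is absorbed at C4 — it re-runs but produces the same value, and the output's value is unchanged.

New value of E11: 0.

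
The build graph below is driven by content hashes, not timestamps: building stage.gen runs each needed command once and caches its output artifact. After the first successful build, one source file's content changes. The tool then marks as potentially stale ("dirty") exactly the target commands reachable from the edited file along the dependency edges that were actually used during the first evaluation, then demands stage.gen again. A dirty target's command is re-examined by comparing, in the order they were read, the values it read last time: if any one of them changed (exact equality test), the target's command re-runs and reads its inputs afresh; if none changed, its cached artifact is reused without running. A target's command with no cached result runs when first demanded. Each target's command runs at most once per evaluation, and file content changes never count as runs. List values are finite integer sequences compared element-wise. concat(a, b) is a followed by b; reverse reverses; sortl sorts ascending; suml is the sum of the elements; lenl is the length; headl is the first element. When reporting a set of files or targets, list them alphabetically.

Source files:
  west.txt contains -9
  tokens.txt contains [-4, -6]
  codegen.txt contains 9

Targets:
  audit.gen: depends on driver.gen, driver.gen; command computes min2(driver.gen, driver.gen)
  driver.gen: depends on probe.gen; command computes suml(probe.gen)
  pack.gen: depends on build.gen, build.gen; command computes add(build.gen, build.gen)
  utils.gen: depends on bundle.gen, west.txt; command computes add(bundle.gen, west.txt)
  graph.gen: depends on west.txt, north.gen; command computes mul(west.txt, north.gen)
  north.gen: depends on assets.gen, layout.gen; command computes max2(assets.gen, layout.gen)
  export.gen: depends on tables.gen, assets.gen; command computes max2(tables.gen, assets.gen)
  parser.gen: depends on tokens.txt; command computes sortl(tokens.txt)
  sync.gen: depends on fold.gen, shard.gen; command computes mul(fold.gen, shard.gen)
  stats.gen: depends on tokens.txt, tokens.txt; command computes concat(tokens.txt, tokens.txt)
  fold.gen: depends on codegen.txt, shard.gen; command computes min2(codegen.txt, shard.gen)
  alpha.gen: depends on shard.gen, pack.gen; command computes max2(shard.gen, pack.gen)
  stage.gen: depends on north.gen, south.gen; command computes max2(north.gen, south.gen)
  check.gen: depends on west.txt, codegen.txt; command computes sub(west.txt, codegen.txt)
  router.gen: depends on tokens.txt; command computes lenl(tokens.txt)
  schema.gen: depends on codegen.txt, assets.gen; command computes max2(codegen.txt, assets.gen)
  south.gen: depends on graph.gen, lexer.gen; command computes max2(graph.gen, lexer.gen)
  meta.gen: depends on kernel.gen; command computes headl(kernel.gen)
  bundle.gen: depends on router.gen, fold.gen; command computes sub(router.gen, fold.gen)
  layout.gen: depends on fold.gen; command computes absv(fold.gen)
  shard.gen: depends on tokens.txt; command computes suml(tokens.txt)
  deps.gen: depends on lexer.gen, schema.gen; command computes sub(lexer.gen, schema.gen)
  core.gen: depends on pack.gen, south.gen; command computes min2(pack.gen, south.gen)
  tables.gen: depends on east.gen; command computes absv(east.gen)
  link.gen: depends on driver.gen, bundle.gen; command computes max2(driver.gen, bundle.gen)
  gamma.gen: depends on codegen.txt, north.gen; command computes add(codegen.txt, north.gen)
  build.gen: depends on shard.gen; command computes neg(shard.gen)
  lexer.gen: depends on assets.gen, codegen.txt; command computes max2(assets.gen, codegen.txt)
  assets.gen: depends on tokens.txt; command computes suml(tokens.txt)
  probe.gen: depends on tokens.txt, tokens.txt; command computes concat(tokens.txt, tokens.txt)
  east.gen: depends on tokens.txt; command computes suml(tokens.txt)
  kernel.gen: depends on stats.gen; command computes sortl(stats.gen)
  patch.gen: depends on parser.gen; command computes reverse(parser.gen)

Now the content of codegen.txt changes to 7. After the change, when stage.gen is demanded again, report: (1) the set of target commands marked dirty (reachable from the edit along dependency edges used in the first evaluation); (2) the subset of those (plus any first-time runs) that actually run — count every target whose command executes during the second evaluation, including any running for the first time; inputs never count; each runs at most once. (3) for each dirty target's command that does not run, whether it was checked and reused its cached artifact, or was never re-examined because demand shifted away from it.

Dirty set: fold.gen, graph.gen, layout.gen, lexer.gen, north.gen, south.gen, stage.gen.
Run set: fold.gen, lexer.gen, south.gen, stage.gen (4 run).
Re-examined without running (cache reused): graph.gen, layout.gen, north.gen.
The important point: at layout.gen every value read last time is unchanged, so the dirty flag clears without a run.

Initial pass — values computed on the first demand:
  assets.gen = suml([-4, -6]) = -10
  lexer.gen = max2(-10, 9) = 9
  shard.gen = suml([-4, -6]) = -10
  fold.gen = min2(9, -10) = -10
  layout.gen = absv(-10) = 10
  north.gen = max2(-10, 10) = 10
  graph.gen = mul(-9, 10) = -90
  south.gen = max2(-90, 9) = 9
  stage.gen = max2(10, 9) = 10

Second demand — change propagation:
  fold.gen: re-runs because codegen.txt 9->7; new result -10 (unchanged).
  layout.gen: re-examined; everything it read last time is the same (fold.gen unchanged) — cache 10 kept, no run.
  lexer.gen: re-runs because codegen.txt 9->7; new result 7.
  north.gen: re-examined; everything it read last time is the same (assets.gen unchanged, layout.gen unchanged) — cache 10 kept, no run.
  graph.gen: re-examined; everything it read last time is the same (west.txt unchanged, north.gen unchanged) — cache -90 kept, no run.
  south.gen: re-runs because lexer.gen 9->7; new result 7.
  stage.gen: re-runs because south.gen 9->7; new result 10 (unchanged).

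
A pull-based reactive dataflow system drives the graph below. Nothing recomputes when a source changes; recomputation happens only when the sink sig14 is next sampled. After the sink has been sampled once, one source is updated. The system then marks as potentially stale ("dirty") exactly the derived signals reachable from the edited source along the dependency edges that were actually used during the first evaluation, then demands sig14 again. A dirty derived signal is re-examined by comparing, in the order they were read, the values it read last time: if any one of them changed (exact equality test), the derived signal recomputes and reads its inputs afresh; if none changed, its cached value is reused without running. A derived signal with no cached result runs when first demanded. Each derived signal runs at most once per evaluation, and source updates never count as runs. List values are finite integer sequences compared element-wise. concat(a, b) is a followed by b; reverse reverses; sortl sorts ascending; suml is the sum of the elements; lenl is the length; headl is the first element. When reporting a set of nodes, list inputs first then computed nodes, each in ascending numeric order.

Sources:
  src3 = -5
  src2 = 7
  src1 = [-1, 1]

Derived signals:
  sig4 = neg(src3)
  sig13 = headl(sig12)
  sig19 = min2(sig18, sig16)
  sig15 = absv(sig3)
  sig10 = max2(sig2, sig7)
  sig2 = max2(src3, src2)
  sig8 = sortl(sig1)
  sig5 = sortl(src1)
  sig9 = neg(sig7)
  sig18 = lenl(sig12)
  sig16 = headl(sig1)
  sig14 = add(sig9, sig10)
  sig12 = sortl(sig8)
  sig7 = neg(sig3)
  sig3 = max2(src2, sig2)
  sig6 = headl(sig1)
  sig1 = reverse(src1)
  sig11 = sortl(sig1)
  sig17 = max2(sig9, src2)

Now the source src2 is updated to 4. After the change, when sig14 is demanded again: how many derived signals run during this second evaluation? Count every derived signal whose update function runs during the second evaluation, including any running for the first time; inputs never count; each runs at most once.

First evaluation (everything demanded from the output):
  sig2 = max2(-5, 7) = 7
  sig3 = max2(7, 7) = 7
  sig7 = neg(7) = -7
  sig9 = neg(-7) = 7
  sig10 = max2(7, -7) = 7
  sig14 = add(7, 7) = 14

Propagation after the edit:
  sig2: runs — src2 7->4; result 4.
  sig3: runs — src2 7->4; sig2 7->4; result 4.
  sig7: runs — sig3 7->4; result -4.
  sig9: runs — sig7 -7->-4; result 4.
  sig10: runs — sig2 7->4; sig7 -7->-4; result 4.
  sig14: runs — sig9 7->4; sig10 7->4; result 8.

Derived signals that run: sig2, sig3, sig7, sig9, sig10, sig14 — 6 in total.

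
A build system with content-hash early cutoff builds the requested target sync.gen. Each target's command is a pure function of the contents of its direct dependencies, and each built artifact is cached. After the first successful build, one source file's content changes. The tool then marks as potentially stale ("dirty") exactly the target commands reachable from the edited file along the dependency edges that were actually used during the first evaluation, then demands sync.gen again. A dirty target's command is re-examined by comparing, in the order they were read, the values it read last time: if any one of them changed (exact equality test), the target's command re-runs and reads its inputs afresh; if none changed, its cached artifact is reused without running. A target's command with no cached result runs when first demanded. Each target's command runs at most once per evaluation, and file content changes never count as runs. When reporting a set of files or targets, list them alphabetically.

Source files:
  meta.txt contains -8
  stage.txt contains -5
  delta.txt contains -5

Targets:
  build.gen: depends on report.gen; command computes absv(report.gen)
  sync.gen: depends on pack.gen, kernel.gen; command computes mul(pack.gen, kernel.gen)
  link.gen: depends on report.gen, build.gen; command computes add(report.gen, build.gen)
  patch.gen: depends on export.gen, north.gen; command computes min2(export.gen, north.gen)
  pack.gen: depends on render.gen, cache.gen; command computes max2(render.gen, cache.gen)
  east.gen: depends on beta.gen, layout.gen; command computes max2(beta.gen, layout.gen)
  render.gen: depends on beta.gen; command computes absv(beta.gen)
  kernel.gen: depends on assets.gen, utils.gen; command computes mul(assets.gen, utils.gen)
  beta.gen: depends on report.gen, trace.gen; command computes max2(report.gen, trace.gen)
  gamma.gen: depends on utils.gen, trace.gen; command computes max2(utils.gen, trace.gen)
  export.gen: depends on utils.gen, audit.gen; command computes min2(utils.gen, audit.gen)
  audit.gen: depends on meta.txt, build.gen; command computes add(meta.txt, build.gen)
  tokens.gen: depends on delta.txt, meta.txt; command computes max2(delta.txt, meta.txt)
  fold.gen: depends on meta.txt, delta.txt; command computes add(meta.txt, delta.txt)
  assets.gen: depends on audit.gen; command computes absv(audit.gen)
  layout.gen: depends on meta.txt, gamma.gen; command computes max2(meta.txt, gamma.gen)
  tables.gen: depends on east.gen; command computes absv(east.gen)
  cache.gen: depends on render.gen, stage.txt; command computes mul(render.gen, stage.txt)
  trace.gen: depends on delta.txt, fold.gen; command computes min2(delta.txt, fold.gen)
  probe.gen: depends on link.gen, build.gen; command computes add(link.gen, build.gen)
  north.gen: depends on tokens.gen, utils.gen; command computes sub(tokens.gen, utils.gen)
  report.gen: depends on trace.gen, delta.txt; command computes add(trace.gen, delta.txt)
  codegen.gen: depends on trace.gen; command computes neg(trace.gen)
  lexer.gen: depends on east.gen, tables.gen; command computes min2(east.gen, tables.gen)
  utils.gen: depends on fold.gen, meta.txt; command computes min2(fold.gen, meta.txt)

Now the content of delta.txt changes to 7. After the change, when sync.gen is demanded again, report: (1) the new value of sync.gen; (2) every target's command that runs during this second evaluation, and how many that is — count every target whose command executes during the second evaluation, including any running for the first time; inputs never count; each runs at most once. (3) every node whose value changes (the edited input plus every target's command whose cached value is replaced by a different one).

New value of sync.gen: -96.
Target commands that run: assets.gen, audit.gen, beta.gen, build.gen, cache.gen, fold.gen, kernel.gen, pack.gen, render.gen, report.gen, sync.gen, trace.gen, utils.gen — 13 in total.
Values that change: assets.gen, audit.gen, beta.gen, build.gen, cache.gen, delta.txt, fold.gen, kernel.gen, pack.gen, render.gen, report.gen, sync.gen, trace.gen, utils.gen.

First evaluation (everything demanded from the output):
  fold.gen = add(-8, -5) = -13
  trace.gen = min2(-5, -13) = -13
  report.gen = add(-13, -5) = -18
  beta.gen = max2(-18, -13) = -13
  build.gen = absv(-18) = 18
  audit.gen = add(-8, 18) = 10
  assets.gen = absv(10) = 10
  render.gen = absv(-13) = 13
  cache.gen = mul(13, -5) = -65
  pack.gen = max2(13, -65) = 13
  utils.gen = min2(-13, -8) = -13
  kernel.gen = mul(10, -13) = -130
  sync.gen = mul(13, -130) = -1690

Propagation after the edit:
  fold.gen: runs — delta.txt -5->7; result -1.
  trace.gen: runs — delta.txt -5->7; fold.gen -13->-1; result -1.
  report.gen: runs — trace.gen -13->-1; delta.txt -5->7; result 6.
  beta.gen: runs — report.gen -18->6; trace.gen -13->-1; result 6.
  build.gen: runs — report.gen -18->6; result 6.
  audit.gen: runs — build.gen 18->6; result -2.
  assets.gen: runs — audit.gen 10->-2; result 2.
  render.gen: runs — beta.gen -13->6; result 6.
  cache.gen: runs — render.gen 13->6; result -30.
  pack.gen: runs — render.gen 13->6; cache.gen -65->-30; result 6.
  utils.gen: runs — fold.gen -13->-1; result -8.
  kernel.gen: runs — assets.gen 10->2; utils.gen -13->-8; result -16.
  sync.gen: runs — pack.gen 13->6; kernel.gen -130->-16; result -96.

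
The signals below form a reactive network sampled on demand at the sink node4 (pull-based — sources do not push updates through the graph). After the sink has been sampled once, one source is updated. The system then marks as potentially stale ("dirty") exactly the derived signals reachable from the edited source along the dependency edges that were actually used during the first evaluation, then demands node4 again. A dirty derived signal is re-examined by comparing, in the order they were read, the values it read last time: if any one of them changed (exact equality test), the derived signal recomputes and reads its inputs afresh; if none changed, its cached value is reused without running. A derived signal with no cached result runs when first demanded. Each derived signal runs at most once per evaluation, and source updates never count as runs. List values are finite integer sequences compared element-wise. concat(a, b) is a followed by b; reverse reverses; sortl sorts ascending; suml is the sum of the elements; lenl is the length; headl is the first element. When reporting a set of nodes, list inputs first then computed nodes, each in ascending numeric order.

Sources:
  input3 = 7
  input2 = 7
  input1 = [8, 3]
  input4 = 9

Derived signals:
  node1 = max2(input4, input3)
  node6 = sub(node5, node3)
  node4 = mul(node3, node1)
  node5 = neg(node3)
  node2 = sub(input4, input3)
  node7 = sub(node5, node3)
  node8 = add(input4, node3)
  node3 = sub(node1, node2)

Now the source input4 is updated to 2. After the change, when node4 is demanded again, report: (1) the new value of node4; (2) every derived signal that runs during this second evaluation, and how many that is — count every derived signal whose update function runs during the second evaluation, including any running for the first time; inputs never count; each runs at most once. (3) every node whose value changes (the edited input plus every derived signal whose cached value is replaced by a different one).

node4 now evaluates to 84.
Run set: node1, node2, node3, node4 (4 run).
Changed values: input4, node1, node2, node3, node4.

Initial pass — values computed on the first demand:
  node1 = max2(9, 7) = 9
  node2 = sub(9, 7) = 2
  node3 = sub(9, 2) = 7
  node4 = mul(7, 9) = 63

Second demand — change propagation:
  node1: re-runs because input4 9->2; new result 7.
  node2: re-runs because input4 9->2; new result -5.
  node3: re-runs because node1 9->7; node2 2->-5; new result 12.
  node4: re-runs because node3 7->12; node1 9->7; new result 84.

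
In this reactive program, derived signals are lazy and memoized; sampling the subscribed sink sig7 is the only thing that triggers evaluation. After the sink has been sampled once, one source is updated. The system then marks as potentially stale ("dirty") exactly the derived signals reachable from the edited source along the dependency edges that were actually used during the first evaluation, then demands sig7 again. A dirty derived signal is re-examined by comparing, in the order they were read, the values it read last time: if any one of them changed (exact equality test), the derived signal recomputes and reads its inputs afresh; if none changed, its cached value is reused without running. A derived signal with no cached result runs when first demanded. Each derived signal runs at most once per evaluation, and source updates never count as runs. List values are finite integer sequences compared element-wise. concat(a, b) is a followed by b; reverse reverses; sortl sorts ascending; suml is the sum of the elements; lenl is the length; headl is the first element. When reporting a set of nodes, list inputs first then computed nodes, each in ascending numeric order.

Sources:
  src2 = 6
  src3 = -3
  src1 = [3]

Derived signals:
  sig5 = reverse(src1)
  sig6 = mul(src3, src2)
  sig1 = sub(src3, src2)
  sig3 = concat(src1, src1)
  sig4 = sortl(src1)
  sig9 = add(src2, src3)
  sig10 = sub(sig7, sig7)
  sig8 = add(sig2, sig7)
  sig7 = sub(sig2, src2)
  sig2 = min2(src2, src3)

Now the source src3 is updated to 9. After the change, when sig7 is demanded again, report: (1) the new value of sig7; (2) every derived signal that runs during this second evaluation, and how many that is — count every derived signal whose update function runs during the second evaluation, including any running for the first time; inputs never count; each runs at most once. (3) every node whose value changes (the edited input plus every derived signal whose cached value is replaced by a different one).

Demanding sig7 again yields 0.
2 derived signals run: sig2, sig7.
The nodes whose values change: src3, sig2, sig7.

First demand of the output computes:
  sig2 = min2(6, -3) = -3
  sig7 = sub(-3, 6) = -9

After the edit, cleaning proceeds:
  sig2: a read changed (src3 -3->9) — executes, giving 6.
  sig7: a read changed (sig2 -3->6) — executes, giving 0.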